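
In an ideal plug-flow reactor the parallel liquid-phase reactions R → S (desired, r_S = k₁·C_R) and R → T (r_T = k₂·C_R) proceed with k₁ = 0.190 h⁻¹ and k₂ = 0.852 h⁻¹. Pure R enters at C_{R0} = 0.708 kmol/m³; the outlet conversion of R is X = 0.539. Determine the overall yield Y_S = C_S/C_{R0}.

0.0983

C_R = C_{R0}(1−X) = 0.3264 kmol/m³.
Both paths are first order in R, so the instantaneous fraction to S is constant: dC_S/d(−C_R) = k₁/(k₁+k₂) = 0.1823.
C_S = 0.1823·(C_{R0}−C_R) = 0.1823×0.3816 = 0.0696 kmol/m³.
Y_S = C_S/C_{R0} = 0.06958/0.708 = 0.0983.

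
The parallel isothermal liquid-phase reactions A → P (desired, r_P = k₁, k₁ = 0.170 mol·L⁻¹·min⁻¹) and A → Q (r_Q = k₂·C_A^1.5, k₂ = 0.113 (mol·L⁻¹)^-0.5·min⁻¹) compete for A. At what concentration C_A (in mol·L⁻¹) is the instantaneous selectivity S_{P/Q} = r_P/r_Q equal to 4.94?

0.453 mol·L⁻¹

S_{P/Q} = (k₁/k₂)·C_A^-1.5 ⇒ C_A = (S·k₂/k₁)^(1/(-1.5)).
= (4.94×0.113/0.170)^(-0.6667) = (3.284)^(-0.6667) = 0.453 mol·L⁻¹.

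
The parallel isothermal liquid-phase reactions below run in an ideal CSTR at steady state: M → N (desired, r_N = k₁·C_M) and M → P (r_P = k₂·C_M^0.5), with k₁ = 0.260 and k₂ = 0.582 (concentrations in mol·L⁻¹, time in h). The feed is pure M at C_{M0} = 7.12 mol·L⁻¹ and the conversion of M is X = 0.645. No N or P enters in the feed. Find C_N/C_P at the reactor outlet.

Exit C_M = C_{M0}(1−X) = 7.12×0.355 = 2.528 mol·L⁻¹.
A CSTR operates uniformly at the exit composition, giving r_N = 0.6572 and r_P = 0.9253 (each k·C_M^n at C_M = 2.528).
Overall selectivity = C_N/C_P = r_Nτ/(r_Pτ) = r_N/r_P = 0.710.

0.710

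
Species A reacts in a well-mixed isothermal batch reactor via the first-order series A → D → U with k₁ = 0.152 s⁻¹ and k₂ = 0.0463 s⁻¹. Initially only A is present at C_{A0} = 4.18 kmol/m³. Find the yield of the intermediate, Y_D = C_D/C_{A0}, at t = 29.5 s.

0.351

For first-order series with pure A initially, C_D(t) = k₁C_{A0}/(k₂−k₁)·(e^(−k₁t) − e^(−k₂t)).
e^(−k₁t) = e^(−0.152×29.5) = e^(−4.484) = 0.01129; e^(−k₂t) = e^(−1.366) = 0.2552.
C_D = 0.152×4.18/(0.0463−0.152) × (0.01129−0.2552) = (-6.011)×(-0.2439) = 1.466 kmol/m³.
Y_D = C_D/C_{A0} = 1.466/4.18 = 0.351.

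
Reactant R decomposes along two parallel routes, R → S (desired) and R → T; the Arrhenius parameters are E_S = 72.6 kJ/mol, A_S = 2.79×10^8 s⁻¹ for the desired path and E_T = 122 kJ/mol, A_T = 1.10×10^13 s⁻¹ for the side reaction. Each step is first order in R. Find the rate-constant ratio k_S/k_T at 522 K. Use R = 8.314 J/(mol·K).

2.23

With equal orders, S_{S/T} = k_S/k_T = (A_S/A_T)·exp[(E_T−E_S)/(RT)].
(E_T−E_S)/(RT) = (122−72.6)×10³/(8.314×522) = 49400/4340 = 11.38.
k_S/k_T = (2.79×10^8/1.10×10^13)·exp(11.38) = 2.536×10^-5 × 87792 = 2.23.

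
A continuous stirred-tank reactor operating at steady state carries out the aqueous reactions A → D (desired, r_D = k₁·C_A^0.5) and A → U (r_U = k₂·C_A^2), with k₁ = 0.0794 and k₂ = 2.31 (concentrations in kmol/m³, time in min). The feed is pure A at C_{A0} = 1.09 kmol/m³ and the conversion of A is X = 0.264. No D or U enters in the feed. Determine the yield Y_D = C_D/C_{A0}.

0.0121

Exit C_A = C_{A0}(1−X) = 1.09×0.736 = 0.8022 kmol/m³.
Rates in a CSTR are evaluated at the outlet concentration: r_D = 0.0794×0.8022^0.5 = 0.07112, r_U = 2.31×0.8022^2 = 1.487.
Fraction of consumed A going to D: r_D/(r_D+r_U) = 0.04565.
C_D = 0.04565·C_{A0}·X = 0.04565×1.09×0.264 = 0.0131 kmol/m³; Y_D = C_D/C_{A0} = 0.0121.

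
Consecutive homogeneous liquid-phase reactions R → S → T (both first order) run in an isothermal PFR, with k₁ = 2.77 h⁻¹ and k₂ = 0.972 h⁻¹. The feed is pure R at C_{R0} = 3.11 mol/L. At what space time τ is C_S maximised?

Setting dC_S/dτ = 0 gives τ_opt = ln(k₂/k₁)/(k₂−k₁).
= ln(0.972/2.77)/(0.972−2.77) = ln(0.3509)/-1.798 = -1.047/-1.798 = 0.582 h.

0.582 h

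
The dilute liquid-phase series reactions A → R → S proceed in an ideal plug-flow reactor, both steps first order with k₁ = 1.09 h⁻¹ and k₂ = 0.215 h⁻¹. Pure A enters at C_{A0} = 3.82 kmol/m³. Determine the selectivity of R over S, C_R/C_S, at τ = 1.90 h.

For first-order series with pure A initially, C_R(τ) = k₁C_{A0}/(k₂−k₁)·(e^(−k₁τ) − e^(−k₂τ)).
e^(−k₁τ) = e^(−1.09×1.90) = e^(−2.071) = 0.1261; e^(−k₂τ) = e^(−0.4085) = 0.6646.
C_R = 1.09×3.82/(0.215−1.09) × (0.1261−0.6646) = (-4.759)×(-0.5386) = 2.563 kmol/m³.
C_A = C_{A0}e^(−k₁τ) = 0.4815 kmol/m³, so C_S = C_{A0}−C_A−C_R = 0.7755 kmol/m³; C_R/C_S = 3.30.

3.30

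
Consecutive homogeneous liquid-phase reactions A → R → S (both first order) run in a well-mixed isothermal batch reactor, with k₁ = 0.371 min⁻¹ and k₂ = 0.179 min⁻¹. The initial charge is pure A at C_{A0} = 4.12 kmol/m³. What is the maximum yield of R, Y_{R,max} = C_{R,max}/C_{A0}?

0.507

Evaluating C_R at t_opt = ln(k₂/k₁)/(k₂−k₁) gives C_{R,max}/C_{A0} = (k₁/k₂)^[k₂/(k₂−k₁)].
= (0.371/0.179)^(0.179/(0.179−0.371)) = (2.073)^(-0.9323) = 0.5069.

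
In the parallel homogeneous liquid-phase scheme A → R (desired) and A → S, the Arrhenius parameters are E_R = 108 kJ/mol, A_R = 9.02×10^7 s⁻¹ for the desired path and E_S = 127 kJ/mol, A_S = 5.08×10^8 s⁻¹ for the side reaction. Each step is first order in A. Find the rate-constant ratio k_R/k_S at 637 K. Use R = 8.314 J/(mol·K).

6.42

k_R/k_S = (A_R/A_S)·exp[−(E_R−E_S)/(RT)] = (A_R/A_S)·exp[(E_S−E_R)/(RT)].
(E_S−E_R)/(RT) = (127−108)×10³/(8.314×637) = 19000/5296 = 3.588.
k_R/k_S = (9.02×10^7/5.08×10^8)·exp(3.588) = 0.1776 × 36.15 = 6.42.
Since E_R < E_S, lowering the temperature improves selectivity toward R.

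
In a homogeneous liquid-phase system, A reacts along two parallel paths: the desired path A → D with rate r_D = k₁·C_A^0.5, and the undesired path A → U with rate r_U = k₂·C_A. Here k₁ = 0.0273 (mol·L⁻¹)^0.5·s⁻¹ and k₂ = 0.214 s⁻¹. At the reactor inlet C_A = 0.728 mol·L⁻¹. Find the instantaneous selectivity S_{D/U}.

0.150

S_{D/U} = r_D/r_U = (k₁·C_A^0.5)/(k₂·C_A) = (k₁/k₂)·C_A^-0.5.
= (0.0273×0.7280^0.5) / (0.214×0.7280) = 0.02329/0.1558 = 0.150.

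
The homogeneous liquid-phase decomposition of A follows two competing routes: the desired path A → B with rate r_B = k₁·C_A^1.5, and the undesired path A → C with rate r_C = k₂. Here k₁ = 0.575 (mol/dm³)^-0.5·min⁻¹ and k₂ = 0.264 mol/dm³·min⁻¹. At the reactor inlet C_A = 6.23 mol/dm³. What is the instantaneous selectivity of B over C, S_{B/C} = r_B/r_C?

S_{B/C} = r_B/r_C = (k₁·C_A^1.5)/(k₂) = (k₁/k₂)·C_A^1.5.
= (0.575×6.230^1.5) / (0.264) = 8.941/0.2640 = 33.9.
Since the desired path is higher order in A, keeping C_A high (PFR or concentrated feed) favours B.

33.9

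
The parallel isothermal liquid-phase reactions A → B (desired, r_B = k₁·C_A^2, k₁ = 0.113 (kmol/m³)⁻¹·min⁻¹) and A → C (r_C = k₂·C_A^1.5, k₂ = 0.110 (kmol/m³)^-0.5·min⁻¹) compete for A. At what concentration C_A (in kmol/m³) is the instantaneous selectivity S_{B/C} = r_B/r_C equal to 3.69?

S_{B/C} = (k₁/k₂)·C_A^0.5 ⇒ C_A = (S·k₂/k₁)^(2).
= (3.69×0.110/0.113)^(2) = (3.592)^(2) = 12.9 kmol/m³.

12.9 kmol/m³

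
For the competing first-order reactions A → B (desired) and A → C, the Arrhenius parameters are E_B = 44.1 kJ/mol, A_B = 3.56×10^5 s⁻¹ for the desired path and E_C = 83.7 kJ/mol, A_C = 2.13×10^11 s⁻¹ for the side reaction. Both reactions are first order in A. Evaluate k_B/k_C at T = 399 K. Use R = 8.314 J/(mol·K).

Since both paths have the same order in A, the concentration cancels and S_{B/C} = k_B/k_C = (A_B/A_C)·exp[(E_C−E_B)/(RT)].
(E_C−E_B)/(RT) = (83.7−44.1)×10³/(8.314×399) = 39600/3317 = 11.94.
k_B/k_C = (3.56×10^5/2.13×10^11)·exp(11.94) = 1.671×10^-6 × 1.529×10^5 = 0.256.

0.256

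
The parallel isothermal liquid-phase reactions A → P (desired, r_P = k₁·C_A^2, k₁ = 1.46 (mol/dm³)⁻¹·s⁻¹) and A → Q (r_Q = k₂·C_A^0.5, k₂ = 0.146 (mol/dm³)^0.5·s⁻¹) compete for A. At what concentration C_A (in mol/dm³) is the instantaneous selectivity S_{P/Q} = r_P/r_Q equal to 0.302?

0.0970 mol/dm³

S_{P/Q} = (k₁/k₂)·C_A^1.5 ⇒ C_A = (S·k₂/k₁)^(1/1.5).
= (0.302×0.146/1.46)^(0.6667) = (0.03020)^(0.6667) = 0.0970 mol/dm³.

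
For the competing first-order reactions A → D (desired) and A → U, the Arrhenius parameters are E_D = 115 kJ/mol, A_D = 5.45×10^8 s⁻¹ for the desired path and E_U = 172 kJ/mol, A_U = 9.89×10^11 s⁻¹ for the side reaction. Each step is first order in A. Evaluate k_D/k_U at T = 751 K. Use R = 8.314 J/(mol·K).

5.08

With equal orders, S_{D/U} = k_D/k_U = (A_D/A_U)·exp[(E_U−E_D)/(RT)].
(E_U−E_D)/(RT) = (172−115)×10³/(8.314×751) = 57000/6244 = 9.129.
k_D/k_U = (5.45×10^8/9.89×10^11)·exp(9.129) = 5.511×10^-4 × 9219 = 5.08.
Since E_D < E_U, lowering the temperature improves selectivity toward D.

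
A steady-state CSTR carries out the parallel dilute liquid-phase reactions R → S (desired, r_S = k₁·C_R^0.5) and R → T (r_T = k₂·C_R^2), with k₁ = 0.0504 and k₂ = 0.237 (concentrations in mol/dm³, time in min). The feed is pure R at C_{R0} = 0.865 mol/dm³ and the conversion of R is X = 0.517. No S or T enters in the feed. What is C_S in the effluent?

Exit C_R = C_{R0}(1−X) = 0.865×0.483 = 0.4178 mol/dm³.
In a CSTR the entire volume is at exit conditions, so r_S = 0.0504×0.4178^0.5 = 0.03258 and r_T = 0.237×0.4178^2 = 0.04137.
Fraction of consumed R going to S: r_S/(r_S+r_T) = 0.4406.
C_S = 0.4406·C_{R0}·X = 0.4406×0.865×0.517 = 0.197 mol/dm³.

0.197 mol/dm³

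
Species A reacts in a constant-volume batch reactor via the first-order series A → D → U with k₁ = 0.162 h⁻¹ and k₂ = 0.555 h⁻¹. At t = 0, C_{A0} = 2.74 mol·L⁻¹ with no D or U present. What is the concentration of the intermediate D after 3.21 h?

Solving the coupled first-order balances gives C_D(t) = [k₁/(k₂−k₁)]·C_{A0}·(e^(−k₁t) − e^(−k₂t)).
e^(−k₁t) = e^(−0.162×3.21) = e^(−0.5200) = 0.5945; e^(−k₂t) = e^(−1.782) = 0.1684.
C_D = 0.162×2.74/(0.555−0.162) × (0.5945−0.1684) = 1.129×0.4261 = 0.4813 mol·L⁻¹.

0.481 mol·L⁻¹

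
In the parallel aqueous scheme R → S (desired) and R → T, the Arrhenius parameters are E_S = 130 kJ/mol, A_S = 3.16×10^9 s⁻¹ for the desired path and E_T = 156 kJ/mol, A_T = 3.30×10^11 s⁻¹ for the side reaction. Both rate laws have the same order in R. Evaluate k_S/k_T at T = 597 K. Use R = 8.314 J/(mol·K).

With equal orders, S_{S/T} = k_S/k_T = (A_S/A_T)·exp[(E_T−E_S)/(RT)].
(E_T−E_S)/(RT) = (156−130)×10³/(8.314×597) = 26000/4963 = 5.238.
k_S/k_T = (3.16×10^9/3.30×10^11)·exp(5.238) = 0.009576 × 188.3 = 1.80.

1.80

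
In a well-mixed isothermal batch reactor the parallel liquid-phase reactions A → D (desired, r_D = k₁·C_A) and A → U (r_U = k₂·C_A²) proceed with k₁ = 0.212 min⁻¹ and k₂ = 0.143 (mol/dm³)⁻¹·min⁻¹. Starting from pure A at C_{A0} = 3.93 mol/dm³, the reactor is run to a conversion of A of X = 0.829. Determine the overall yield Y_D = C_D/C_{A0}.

0.347

C_A = C_{A0}(1−X) = 0.6720 mol/dm³.
Along a PFR/batch, dC_D/dC_A = −r_D/(r_D+r_U) = −k₁/(k₁+k₂·C_A).
Integrating from C_{A0} to C_A: C_D = (0.212/0.143)·ln[(0.212+0.143·3.93)/(0.212+0.143·0.672)] = 1.483·ln(0.7740/0.3081) = 1.366 mol/dm³.
Y_D = C_D/C_{A0} = 1.366/3.93 = 0.347.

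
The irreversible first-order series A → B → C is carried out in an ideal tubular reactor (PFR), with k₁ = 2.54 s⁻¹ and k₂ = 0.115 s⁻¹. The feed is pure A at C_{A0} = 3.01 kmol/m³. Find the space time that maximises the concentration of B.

1.28 s

For first-order series the maximum of C_B occurs at τ_opt = ln(k₂/k₁)/(k₂−k₁).
= ln(0.115/2.54)/(0.115−2.54) = ln(0.04528)/-2.425 = -3.095/-2.425 = 1.28 s.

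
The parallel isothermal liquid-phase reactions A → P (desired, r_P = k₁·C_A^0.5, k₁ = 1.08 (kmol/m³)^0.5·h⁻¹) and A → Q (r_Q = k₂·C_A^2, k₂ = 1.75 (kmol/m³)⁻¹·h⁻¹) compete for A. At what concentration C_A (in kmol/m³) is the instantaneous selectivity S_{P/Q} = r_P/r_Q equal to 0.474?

1.19 kmol/m³

S_{P/Q} = (k₁/k₂)·C_A^-1.5 ⇒ C_A = (S·k₂/k₁)^(1/(-1.5)).
= (0.474×1.75/1.08)^(-0.6667) = (0.7681)^(-0.6667) = 1.19 kmol/m³.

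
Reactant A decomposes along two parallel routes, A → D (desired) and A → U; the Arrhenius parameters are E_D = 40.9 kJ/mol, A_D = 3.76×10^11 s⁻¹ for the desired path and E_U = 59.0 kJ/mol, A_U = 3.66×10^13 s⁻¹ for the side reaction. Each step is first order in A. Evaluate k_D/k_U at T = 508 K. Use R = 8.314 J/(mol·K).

0.746

With equal orders, S_{D/U} = k_D/k_U = (A_D/A_U)·exp[(E_U−E_D)/(RT)].
(E_U−E_D)/(RT) = (59.0−40.9)×10³/(8.314×508) = 18100/4224 = 4.286.
k_D/k_U = (3.76×10^11/3.66×10^13)·exp(4.286) = 0.01027 × 72.64 = 0.746.
Since E_D < E_U, lowering the temperature improves selectivity toward D.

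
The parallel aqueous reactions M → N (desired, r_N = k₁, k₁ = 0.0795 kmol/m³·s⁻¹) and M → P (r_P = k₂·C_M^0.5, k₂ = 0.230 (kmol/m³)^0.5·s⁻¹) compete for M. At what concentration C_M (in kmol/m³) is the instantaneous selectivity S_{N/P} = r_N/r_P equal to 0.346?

0.998 kmol/m³

S_{N/P} = (k₁/k₂)·C_M^-0.5 ⇒ C_M = (S·k₂/k₁)^(-2).
= (0.346×0.230/0.0795)^(-2) = (1.001)^(-2) = 0.998 kmol/m³.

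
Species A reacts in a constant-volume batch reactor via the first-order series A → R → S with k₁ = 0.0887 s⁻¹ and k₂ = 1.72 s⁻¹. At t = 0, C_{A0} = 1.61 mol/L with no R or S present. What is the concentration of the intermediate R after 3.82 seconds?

Solving the coupled first-order balances gives C_R(t) = [k₁/(k₂−k₁)]·C_{A0}·(e^(−k₁t) − e^(−k₂t)).
e^(−k₁t) = e^(−0.0887×3.82) = e^(−0.3388) = 0.7126; e^(−k₂t) = e^(−6.570) = 0.001401.
C_R = 0.0887×1.61/(1.72−0.0887) × (0.7126−0.001401) = 0.08754×0.7112 = 0.06226 mol/L.

0.0623 mol/L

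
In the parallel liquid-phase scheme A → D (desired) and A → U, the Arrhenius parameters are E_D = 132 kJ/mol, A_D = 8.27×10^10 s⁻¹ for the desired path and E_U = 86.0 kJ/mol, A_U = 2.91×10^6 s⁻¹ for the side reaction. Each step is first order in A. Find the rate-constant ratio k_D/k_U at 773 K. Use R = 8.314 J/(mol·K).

k_D/k_U = (A_D/A_U)·exp[−(E_D−E_U)/(RT)] = (A_D/A_U)·exp[(E_U−E_D)/(RT)].
(E_U−E_D)/(RT) = (86.0−132)×10³/(8.314×773) = -46000/6427 = -7.158.
k_D/k_U = (8.27×10^10/2.91×10^6)·exp(-7.158) = 28419 × 7.789×10^-4 = 22.1.

22.1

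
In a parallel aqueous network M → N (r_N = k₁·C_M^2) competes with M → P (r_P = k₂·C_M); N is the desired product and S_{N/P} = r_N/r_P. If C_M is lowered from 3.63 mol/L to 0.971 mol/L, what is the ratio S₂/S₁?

S_{N/P} = (k₁/k₂)·C_M, so S₂/S₁ = (C_{M,2}/C_{M,1}).
= 0.971/3.63 = 0.267.

0.267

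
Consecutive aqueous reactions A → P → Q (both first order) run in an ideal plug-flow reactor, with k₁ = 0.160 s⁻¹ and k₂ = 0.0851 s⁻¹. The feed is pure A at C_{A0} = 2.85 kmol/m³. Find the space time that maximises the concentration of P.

Setting dC_P/dτ = 0 gives τ_opt = ln(k₂/k₁)/(k₂−k₁).
= ln(0.0851/0.160)/(0.0851−0.160) = ln(0.5319)/-0.07490 = -0.6313/-0.07490 = 8.43 s.

8.43 s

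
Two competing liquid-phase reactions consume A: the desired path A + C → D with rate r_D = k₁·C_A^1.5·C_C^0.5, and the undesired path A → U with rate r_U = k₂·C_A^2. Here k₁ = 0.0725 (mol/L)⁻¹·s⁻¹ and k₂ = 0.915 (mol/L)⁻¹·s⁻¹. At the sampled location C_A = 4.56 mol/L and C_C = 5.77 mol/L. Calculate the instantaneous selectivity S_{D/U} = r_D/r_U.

S_{D/U} = r_D/r_U = (k₁·C_A^1.5·C_C^0.5)/(k₂·C_A^2) = (k₁/k₂)·C_A^-0.5·C_C^0.5.
= (0.0725×4.560^1.5×5.770^0.5) / (0.915×4.560^2) = 1.696/19.03 = 0.0891.
The undesired path is higher order in A, so low C_A (CSTR or dilute feed) favours D.

0.0891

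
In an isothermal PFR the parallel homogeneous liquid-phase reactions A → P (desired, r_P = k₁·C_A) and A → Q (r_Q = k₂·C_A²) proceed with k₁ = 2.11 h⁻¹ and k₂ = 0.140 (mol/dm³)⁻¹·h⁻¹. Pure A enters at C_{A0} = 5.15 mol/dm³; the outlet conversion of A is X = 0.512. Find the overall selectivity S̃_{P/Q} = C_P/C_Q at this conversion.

C_A = C_{A0}(1−X) = 2.513 mol/dm³.
Along a PFR/batch, dC_P/dC_A = −r_P/(r_P+r_Q) = −k₁/(k₁+k₂·C_A).
Integrating from C_{A0} to C_A: C_P = (2.11/0.140)·ln[(2.11+0.140·5.15)/(2.11+0.140·2.51)] = 15.07·ln(2.831/2.462) = 2.106 mol/dm³.
C_Q = (C_{A0}−C_A)−C_P = 0.5311 mol/dm³; S̃_{P/Q} = 2.106/0.5311 = 3.97.

3.97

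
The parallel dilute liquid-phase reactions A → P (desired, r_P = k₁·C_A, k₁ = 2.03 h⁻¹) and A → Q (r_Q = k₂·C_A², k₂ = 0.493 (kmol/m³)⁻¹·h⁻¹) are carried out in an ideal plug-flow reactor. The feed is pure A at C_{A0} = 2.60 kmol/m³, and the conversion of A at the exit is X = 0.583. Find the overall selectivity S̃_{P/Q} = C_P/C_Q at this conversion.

2.28

C_A = C_{A0}(1−X) = 1.084 kmol/m³.
Along a PFR/batch, dC_P/dC_A = −r_P/(r_P+r_Q) = −k₁/(k₁+k₂·C_A).
Integrating from C_{A0} to C_A: C_P = (2.03/0.493)·ln[(2.03+0.493·2.60)/(2.03+0.493·1.08)] = 4.118·ln(3.312/2.565) = 1.053 kmol/m³.
C_Q = (C_{A0}−C_A)−C_P = 0.4628 kmol/m³; S̃_{P/Q} = 1.053/0.4628 = 2.28.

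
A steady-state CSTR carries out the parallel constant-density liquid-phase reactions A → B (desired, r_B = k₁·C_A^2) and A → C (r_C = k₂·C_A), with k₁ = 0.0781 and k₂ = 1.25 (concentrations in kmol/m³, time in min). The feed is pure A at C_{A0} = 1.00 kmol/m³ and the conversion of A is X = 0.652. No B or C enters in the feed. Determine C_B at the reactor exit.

Exit C_A = C_{A0}(1−X) = 1.00×0.348 = 0.3480 kmol/m³.
In a CSTR the entire volume is at exit conditions, so r_B = 0.0781×0.3480^2 = 0.009458 and r_C = 1.25×0.3480 = 0.4350.
Fraction of consumed A going to B: r_B/(r_B+r_C) = 0.02128.
C_B = 0.02128·C_{A0}·X = 0.02128×1.00×0.652 = 0.0139 kmol/m³.

0.0139 kmol/m³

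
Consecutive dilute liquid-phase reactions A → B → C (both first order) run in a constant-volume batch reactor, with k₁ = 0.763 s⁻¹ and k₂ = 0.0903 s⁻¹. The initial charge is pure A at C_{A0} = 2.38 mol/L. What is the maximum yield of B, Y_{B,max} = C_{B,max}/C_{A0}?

0.751

Evaluating C_B at t_opt = ln(k₂/k₁)/(k₂−k₁) gives C_{B,max}/C_{A0} = (k₁/k₂)^[k₂/(k₂−k₁)].
= (0.763/0.0903)^(0.0903/(0.0903−0.763)) = (8.450)^(-0.1342) = 0.7509.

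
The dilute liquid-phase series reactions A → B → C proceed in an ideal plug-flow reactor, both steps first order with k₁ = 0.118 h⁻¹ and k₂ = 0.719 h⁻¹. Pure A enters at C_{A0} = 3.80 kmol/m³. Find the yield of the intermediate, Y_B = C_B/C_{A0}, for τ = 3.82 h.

0.113

Solving the coupled first-order balances gives C_B(τ) = [k₁/(k₂−k₁)]·C_{A0}·(e^(−k₁τ) − e^(−k₂τ)).
e^(−k₁τ) = e^(−0.118×3.82) = e^(−0.4508) = 0.6371; e^(−k₂τ) = e^(−2.747) = 0.06415.
C_B = 0.118×3.80/(0.719−0.118) × (0.6371−0.06415) = 0.7461×0.5730 = 0.4275 kmol/m³.
Y_B = C_B/C_{A0} = 0.4275/3.80 = 0.113.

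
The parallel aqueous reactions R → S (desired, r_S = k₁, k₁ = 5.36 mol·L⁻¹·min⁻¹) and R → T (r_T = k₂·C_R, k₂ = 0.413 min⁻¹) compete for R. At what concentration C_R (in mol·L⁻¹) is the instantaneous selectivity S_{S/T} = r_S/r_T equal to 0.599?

S_{S/T} = (k₁/k₂)·C_R⁻¹ ⇒ C_R = (S·k₂/k₁)^(-1).
= (0.599×0.413/5.36)^(-1) = (0.04615)^(-1) = 21.7 mol·L⁻¹.

21.7 mol·L⁻¹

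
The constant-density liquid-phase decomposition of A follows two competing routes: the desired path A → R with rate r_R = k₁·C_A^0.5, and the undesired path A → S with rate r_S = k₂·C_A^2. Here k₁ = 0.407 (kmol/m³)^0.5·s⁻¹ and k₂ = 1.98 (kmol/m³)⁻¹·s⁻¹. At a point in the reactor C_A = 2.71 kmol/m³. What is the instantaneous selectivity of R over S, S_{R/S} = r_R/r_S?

S_{R/S} = r_R/r_S = (k₁·C_A^0.5)/(k₂·C_A^2) = (k₁/k₂)·C_A^-1.5.
= (0.407×2.710^0.5) / (1.98×2.710^2) = 0.6700/14.54 = 0.0461.

0.0461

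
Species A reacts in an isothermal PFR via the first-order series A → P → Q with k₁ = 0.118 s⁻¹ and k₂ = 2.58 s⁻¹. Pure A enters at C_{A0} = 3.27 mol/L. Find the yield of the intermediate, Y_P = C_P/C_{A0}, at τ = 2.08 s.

0.0373

The intermediate concentration in a first-order A→B→C sequence is C_P = k₁C_{A0}(e^(−k₁τ) − e^(−k₂τ))/(k₂−k₁).
e^(−k₁τ) = e^(−0.118×2.08) = e^(−0.2454) = 0.7824; e^(−k₂τ) = e^(−5.366) = 0.004671.
C_P = 0.118×3.27/(2.58−0.118) × (0.7824−0.004671) = 0.1567×0.7777 = 0.1219 mol/L.
Y_P = C_P/C_{A0} = 0.1219/3.27 = 0.0373.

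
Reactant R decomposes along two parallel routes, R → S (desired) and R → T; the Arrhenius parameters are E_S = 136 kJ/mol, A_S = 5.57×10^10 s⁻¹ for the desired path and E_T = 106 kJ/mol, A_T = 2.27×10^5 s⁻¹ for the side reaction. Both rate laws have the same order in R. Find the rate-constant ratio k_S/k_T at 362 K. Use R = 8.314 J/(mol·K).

k_S/k_T = (A_S/A_T)·exp[−(E_S−E_T)/(RT)] = (A_S/A_T)·exp[(E_T−E_S)/(RT)].
(E_T−E_S)/(RT) = (106−136)×10³/(8.314×362) = -30000/3010 = -9.968.
k_S/k_T = (5.57×10^10/2.27×10^5)·exp(-9.968) = 2.454×10^5 × 4.688×10^-5 = 11.5.
Since E_S > E_T, raising the temperature improves selectivity toward S.

11.5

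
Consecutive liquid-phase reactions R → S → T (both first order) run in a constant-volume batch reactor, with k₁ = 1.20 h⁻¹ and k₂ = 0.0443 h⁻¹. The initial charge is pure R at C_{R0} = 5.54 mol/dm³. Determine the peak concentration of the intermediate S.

For a first-order series the maximum intermediate yield is C_{S,max}/C_{R0} = (k₁/k₂)^[k₂/(k₂−k₁)].
= (1.20/0.0443)^(0.0443/(0.0443−1.20)) = (27.09)^(-0.03833) = 0.8812.
C_{S,max} = 0.8812×5.54 = 4.88 mol/dm³.

4.88 mol/dm³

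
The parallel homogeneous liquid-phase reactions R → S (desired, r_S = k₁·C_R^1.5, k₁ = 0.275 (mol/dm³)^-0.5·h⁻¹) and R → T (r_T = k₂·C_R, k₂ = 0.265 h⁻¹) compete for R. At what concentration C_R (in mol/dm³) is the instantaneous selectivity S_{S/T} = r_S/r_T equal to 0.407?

0.154 mol/dm³

S_{S/T} = (k₁/k₂)·C_R^0.5 ⇒ C_R = (S·k₂/k₁)^(2).
= (0.407×0.265/0.275)^(2) = (0.3922)^(2) = 0.154 mol/dm³.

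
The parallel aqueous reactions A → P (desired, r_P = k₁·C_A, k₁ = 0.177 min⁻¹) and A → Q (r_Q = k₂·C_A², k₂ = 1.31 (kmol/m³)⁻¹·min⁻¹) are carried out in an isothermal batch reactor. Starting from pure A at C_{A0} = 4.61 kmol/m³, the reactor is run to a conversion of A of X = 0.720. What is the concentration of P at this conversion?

0.162 kmol/m³

C_A = C_{A0}(1−X) = 1.291 kmol/m³.
Along a PFR/batch, dC_P/dC_A = −r_P/(r_P+r_Q) = −k₁/(k₁+k₂·C_A).
Integrating from C_{A0} to C_A: C_P = (0.177/1.31)·ln[(0.177+1.31·4.61)/(0.177+1.31·1.29)] = 0.1351·ln(6.216/1.868) = 0.1624 kmol/m³.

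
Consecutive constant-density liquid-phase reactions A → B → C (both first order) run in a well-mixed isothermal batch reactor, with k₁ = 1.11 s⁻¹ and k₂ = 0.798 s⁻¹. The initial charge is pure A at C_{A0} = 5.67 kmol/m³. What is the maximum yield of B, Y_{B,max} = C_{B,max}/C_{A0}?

For a first-order series the maximum intermediate yield is C_{B,max}/C_{A0} = (k₁/k₂)^[k₂/(k₂−k₁)].
= (1.11/0.798)^(0.798/(0.798−1.11)) = (1.391)^(-2.558) = 0.4300.

0.430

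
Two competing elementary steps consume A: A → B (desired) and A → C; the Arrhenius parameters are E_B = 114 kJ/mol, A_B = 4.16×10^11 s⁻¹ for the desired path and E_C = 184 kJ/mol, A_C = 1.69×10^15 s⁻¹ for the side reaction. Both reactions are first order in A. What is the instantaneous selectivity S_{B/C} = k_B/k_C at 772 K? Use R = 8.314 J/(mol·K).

13.4

With equal orders, S_{B/C} = k_B/k_C = (A_B/A_C)·exp[(E_C−E_B)/(RT)].
(E_C−E_B)/(RT) = (184−114)×10³/(8.314×772) = 70000/6418 = 10.91.
k_B/k_C = (4.16×10^11/1.69×10^15)·exp(10.91) = 2.462×10^-4 × 54510 = 13.4.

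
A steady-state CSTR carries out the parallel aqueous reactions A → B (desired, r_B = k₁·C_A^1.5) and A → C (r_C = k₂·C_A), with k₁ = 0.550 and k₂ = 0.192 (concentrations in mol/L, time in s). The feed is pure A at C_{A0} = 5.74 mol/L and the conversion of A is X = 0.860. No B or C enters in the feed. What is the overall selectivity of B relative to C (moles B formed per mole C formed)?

2.57

Exit C_A = C_{A0}(1−X) = 5.74×0.140 = 0.8036 mol/L.
In a CSTR the entire volume is at exit conditions, so r_B = 0.550×0.8036^1.5 = 0.3962 and r_C = 0.192×0.8036 = 0.1543.
Overall selectivity = C_B/C_C = r_Bτ/(r_Cτ) = r_B/r_C = 2.57.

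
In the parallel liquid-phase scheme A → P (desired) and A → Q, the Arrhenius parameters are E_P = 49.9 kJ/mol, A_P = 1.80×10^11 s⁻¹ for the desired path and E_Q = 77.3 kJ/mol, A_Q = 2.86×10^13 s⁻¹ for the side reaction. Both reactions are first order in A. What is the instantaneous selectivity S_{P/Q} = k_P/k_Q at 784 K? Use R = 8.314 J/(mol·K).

k_P/k_Q = (A_P/A_Q)·exp[−(E_P−E_Q)/(RT)] = (A_P/A_Q)·exp[(E_Q−E_P)/(RT)].
(E_Q−E_P)/(RT) = (77.3−49.9)×10³/(8.314×784) = 27400/6518 = 4.204.
k_P/k_Q = (1.80×10^11/2.86×10^13)·exp(4.204) = 0.006294 × 66.93 = 0.421.

0.421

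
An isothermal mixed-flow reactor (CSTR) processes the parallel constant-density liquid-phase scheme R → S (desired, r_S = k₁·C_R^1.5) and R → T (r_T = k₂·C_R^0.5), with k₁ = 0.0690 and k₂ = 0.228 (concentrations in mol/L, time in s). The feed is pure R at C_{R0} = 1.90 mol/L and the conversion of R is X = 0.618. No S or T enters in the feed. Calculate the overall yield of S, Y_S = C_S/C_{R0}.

Exit C_R = C_{R0}(1−X) = 1.90×0.382 = 0.7258 mol/L.
A CSTR operates uniformly at the exit composition, giving r_S = 0.04267 and r_T = 0.1942 (each k·C_R^n at C_R = 0.7258).
Fraction of consumed R going to S: r_S/(r_S+r_T) = 0.1801.
C_S = 0.1801·C_{R0}·X = 0.1801×1.90×0.618 = 0.211 mol/L; Y_S = C_S/C_{R0} = 0.111.

0.111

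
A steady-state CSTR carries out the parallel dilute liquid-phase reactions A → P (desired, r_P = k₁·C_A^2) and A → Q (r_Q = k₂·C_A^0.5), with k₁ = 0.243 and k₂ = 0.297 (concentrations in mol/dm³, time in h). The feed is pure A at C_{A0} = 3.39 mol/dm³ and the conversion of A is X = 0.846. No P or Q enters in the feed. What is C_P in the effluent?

0.676 mol/dm³

Exit C_A = C_{A0}(1−X) = 3.39×0.154 = 0.5221 mol/dm³.
Rates in a CSTR are evaluated at the outlet concentration: r_P = 0.243×0.5221^2 = 0.06623, r_Q = 0.297×0.5221^0.5 = 0.2146.
Fraction of consumed A going to P: r_P/(r_P+r_Q) = 0.2358.
C_P = 0.2358·C_{A0}·X = 0.2358×3.39×0.846 = 0.676 mol/dm³.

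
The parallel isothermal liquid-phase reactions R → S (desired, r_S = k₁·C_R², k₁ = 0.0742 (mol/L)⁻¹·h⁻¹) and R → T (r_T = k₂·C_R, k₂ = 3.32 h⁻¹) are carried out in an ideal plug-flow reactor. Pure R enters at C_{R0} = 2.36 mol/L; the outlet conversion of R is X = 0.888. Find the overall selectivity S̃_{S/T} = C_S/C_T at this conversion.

0.0291

C_R = C_{R0}(1−X) = 0.2643 mol/L.
Along a PFR/batch, dC_T/dC_R = −r_T/(r_S+r_T) = −k₂/(k₂+k₁·C_R).
Integrating from C_{R0} to C_R: C_T = (3.32/0.0742)·ln[(3.32+0.0742·2.36)/(3.32+0.0742·0.264)] = 44.74·ln(3.495/3.340) = 2.036 mol/L.
Then C_S = (C_{R0}−C_R) − C_T = 2.096 − 2.036 = 0.05936 mol/L.
S̃_{S/T} = C_S/C_T = 0.05936/2.036 = 0.0291.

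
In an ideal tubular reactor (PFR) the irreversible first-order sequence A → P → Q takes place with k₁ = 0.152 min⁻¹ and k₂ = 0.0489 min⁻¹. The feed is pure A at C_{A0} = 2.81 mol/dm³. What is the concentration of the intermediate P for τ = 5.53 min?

1.37 mol/dm³

Solving the coupled first-order balances gives C_P(τ) = [k₁/(k₂−k₁)]·C_{A0}·(e^(−k₁τ) − e^(−k₂τ)).
e^(−k₁τ) = e^(−0.152×5.53) = e^(−0.8406) = 0.4315; e^(−k₂τ) = e^(−0.2704) = 0.7631.
C_P = 0.152×2.81/(0.0489−0.152) × (0.4315−0.7631) = (-4.143)×(-0.3316) = 1.374 mol/dm³.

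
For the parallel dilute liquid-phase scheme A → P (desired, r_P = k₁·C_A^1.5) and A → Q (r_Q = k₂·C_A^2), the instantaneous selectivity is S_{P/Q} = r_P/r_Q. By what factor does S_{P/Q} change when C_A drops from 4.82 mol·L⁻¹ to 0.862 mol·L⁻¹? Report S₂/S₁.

2.36

S_{P/Q} = (k₁/k₂)·C_A^-0.5, so S₂/S₁ = (C_{A,2}/C_{A,1})^-0.5.
= (0.862/4.82)^(-0.5) = (0.1788)^(-0.5) = 2.36.
Selectivity toward P rises as C_A falls — low-concentration operation is favoured.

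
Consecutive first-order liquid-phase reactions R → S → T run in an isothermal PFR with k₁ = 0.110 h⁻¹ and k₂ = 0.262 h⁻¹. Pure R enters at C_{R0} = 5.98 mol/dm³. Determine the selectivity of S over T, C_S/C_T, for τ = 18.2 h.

0.118

For first-order series with pure R initially, C_S(τ) = k₁C_{R0}/(k₂−k₁)·(e^(−k₁τ) − e^(−k₂τ)).
e^(−k₁τ) = e^(−0.110×18.2) = e^(−2.002) = 0.1351; e^(−k₂τ) = e^(−4.768) = 0.008494.
C_S = 0.110×5.98/(0.262−0.110) × (0.1351−0.008494) = 4.328×0.1266 = 0.5478 mol/dm³.
C_R = C_{R0}e^(−k₁τ) = 0.8077 mol/dm³, so C_T = C_{R0}−C_R−C_S = 4.625 mol/dm³; C_S/C_T = 0.118.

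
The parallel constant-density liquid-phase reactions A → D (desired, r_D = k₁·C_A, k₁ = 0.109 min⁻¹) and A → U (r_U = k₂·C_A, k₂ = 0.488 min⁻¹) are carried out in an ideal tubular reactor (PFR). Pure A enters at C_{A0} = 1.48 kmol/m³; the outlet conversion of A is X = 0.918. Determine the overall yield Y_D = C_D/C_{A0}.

C_A = C_{A0}(1−X) = 0.1214 kmol/m³.
Both paths are first order in A, so the instantaneous fraction to D is constant: dC_D/d(−C_A) = k₁/(k₁+k₂) = 0.1826.
C_D = 0.1826·(C_{A0}−C_A) = 0.1826×1.359 = 0.248 kmol/m³.
Y_D = C_D/C_{A0} = 0.2481/1.48 = 0.168.

0.168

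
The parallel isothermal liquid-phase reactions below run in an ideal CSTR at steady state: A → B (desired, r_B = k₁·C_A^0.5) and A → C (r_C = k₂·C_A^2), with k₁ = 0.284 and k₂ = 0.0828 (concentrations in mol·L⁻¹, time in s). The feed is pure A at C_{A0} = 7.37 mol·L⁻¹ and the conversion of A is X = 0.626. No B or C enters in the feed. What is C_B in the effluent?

1.98 mol·L⁻¹

Exit C_A = C_{A0}(1−X) = 7.37×0.374 = 2.756 mol·L⁻¹.
In a CSTR the entire volume is at exit conditions, so r_B = 0.284×2.756^0.5 = 0.4715 and r_C = 0.0828×2.756^2 = 0.6291.
Fraction of consumed A going to B: r_B/(r_B+r_C) = 0.4284.
C_B = 0.4284·C_{A0}·X = 0.4284×7.37×0.626 = 1.98 mol·L⁻¹.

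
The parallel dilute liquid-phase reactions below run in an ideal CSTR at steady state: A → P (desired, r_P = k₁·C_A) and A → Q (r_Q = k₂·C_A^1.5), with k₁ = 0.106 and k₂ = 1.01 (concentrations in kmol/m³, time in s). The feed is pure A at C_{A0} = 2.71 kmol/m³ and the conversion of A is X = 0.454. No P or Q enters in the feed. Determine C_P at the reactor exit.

0.0977 kmol/m³

Exit C_A = C_{A0}(1−X) = 2.71×0.546 = 1.480 kmol/m³.
In a CSTR the entire volume is at exit conditions, so r_P = 0.106×1.480 = 0.1568 and r_Q = 1.01×1.480^1.5 = 1.818.
Fraction of consumed A going to P: r_P/(r_P+r_Q) = 0.07943.
C_P = 0.07943·C_{A0}·X = 0.07943×2.71×0.454 = 0.0977 kmol/m³.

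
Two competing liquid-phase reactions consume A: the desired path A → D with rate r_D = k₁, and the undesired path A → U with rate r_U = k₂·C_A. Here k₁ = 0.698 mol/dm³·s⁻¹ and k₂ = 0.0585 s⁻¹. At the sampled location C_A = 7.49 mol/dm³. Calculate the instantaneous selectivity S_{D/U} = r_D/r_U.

S_{D/U} = r_D/r_U = (k₁)/(k₂·C_A) = (k₁/k₂)·C_A⁻¹.
= (0.698) / (0.0585×7.490) = 0.6980/0.4382 = 1.59.
The undesired path is higher order in A, so low C_A (CSTR or dilute feed) favours D.

1.59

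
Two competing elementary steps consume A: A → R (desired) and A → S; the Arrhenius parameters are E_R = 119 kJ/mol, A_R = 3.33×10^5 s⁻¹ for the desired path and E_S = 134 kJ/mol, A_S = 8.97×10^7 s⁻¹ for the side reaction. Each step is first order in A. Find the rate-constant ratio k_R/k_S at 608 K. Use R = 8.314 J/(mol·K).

k_R/k_S = (A_R/A_S)·exp[−(E_R−E_S)/(RT)] = (A_R/A_S)·exp[(E_S−E_R)/(RT)].
(E_S−E_R)/(RT) = (134−119)×10³/(8.314×608) = 15000/5055 = 2.967.
k_R/k_S = (3.33×10^5/8.97×10^7)·exp(2.967) = 0.003712 × 19.44 = 0.0722.

0.0722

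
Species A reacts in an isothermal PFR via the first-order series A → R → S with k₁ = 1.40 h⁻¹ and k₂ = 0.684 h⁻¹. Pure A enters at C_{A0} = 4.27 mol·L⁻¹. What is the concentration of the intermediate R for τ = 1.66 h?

For first-order series with pure A initially, C_R(τ) = k₁C_{A0}/(k₂−k₁)·(e^(−k₁τ) − e^(−k₂τ)).
e^(−k₁τ) = e^(−1.40×1.66) = e^(−2.324) = 0.09788; e^(−k₂τ) = e^(−1.135) = 0.3213.
C_R = 1.40×4.27/(0.684−1.40) × (0.09788−0.3213) = (-8.349)×(-0.2234) = 1.865 mol·L⁻¹.

1.87 mol·L⁻¹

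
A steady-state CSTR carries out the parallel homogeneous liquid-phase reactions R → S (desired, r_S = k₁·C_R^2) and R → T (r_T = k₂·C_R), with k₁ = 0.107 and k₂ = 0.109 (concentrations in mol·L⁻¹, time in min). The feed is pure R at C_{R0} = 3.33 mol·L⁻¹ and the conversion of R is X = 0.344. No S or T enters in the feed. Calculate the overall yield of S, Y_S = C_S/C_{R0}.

0.235

Exit C_R = C_{R0}(1−X) = 3.33×0.656 = 2.184 mol·L⁻¹.
Rates in a CSTR are evaluated at the outlet concentration: r_S = 0.107×2.184^2 = 0.5106, r_T = 0.109×2.184 = 0.2381.
Fraction of consumed R going to S: r_S/(r_S+r_T) = 0.6820.
C_S = 0.6820·C_{R0}·X = 0.6820×3.33×0.344 = 0.781 mol·L⁻¹; Y_S = C_S/C_{R0} = 0.235.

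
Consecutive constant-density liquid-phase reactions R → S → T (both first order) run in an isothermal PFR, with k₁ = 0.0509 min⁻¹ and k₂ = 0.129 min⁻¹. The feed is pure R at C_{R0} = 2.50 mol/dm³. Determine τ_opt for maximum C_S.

The intermediate peaks when r₁ = r₂, i.e. k₁e^(−k₁τ) = k₂e^(−k₂τ), giving τ_opt = ln(k₂/k₁)/(k₂−k₁).
= ln(0.129/0.0509)/(0.129−0.0509) = ln(2.534)/0.07810 = 0.9299/0.07810 = 11.9 min.

11.9 min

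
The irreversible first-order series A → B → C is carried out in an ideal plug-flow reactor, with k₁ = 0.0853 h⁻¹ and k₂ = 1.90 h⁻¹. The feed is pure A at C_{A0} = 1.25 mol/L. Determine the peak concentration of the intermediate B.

0.0485 mol/L

Evaluating C_B at τ_opt = ln(k₂/k₁)/(k₂−k₁) gives C_{B,max}/C_{A0} = (k₁/k₂)^[k₂/(k₂−k₁)].
= (0.0853/1.90)^(1.90/(1.90−0.0853)) = (0.04489)^(1.047) = 0.03880.
C_{B,max} = 0.03880×1.25 = 0.0485 mol/L.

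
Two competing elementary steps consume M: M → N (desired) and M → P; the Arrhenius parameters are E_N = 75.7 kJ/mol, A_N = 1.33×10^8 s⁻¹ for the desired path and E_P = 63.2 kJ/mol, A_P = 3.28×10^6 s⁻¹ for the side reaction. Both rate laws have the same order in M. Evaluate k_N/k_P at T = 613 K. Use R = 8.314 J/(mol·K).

k_N/k_P = (A_N/A_P)·exp[−(E_N−E_P)/(RT)] = (A_N/A_P)·exp[(E_P−E_N)/(RT)].
(E_P−E_N)/(RT) = (63.2−75.7)×10³/(8.314×613) = -12500/5096 = -2.453.
k_N/k_P = (1.33×10^8/3.28×10^6)·exp(-2.453) = 40.55 × 0.08606 = 3.49.
Since E_N > E_P, raising the temperature improves selectivity toward N.

3.49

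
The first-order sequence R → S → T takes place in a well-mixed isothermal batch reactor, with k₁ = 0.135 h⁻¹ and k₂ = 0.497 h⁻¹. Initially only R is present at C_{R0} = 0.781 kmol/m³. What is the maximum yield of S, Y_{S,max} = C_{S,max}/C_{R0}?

0.167

At the optimum, C_{S,max}/C_{R0} = (k₁/k₂)^[k₂/(k₂−k₁)].
= (0.135/0.497)^(0.497/(0.497−0.135)) = (0.2716)^(1.373) = 0.1671.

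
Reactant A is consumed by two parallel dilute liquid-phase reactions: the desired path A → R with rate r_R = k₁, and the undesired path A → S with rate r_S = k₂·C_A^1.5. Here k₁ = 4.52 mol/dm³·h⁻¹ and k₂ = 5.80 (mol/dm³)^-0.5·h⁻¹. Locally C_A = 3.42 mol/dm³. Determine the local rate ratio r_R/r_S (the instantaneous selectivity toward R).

0.123

S_{R/S} = r_R/r_S = (k₁)/(k₂·C_A^1.5) = (k₁/k₂)·C_A^-1.5.
= (4.52) / (5.80×3.420^1.5) = 4.520/36.68 = 0.123.
The undesired path is higher order in A, so low C_A (CSTR or dilute feed) favours R.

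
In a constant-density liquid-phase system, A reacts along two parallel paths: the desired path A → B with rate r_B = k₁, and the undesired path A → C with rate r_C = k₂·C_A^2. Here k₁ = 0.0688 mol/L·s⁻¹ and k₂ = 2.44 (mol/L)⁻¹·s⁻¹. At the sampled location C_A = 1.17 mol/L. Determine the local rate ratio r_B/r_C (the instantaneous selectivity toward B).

0.0206

S_{B/C} = r_B/r_C = (k₁)/(k₂·C_A^2) = (k₁/k₂)·C_A^-2.
= (0.0688) / (2.44×1.170^2) = 0.06880/3.340 = 0.0206.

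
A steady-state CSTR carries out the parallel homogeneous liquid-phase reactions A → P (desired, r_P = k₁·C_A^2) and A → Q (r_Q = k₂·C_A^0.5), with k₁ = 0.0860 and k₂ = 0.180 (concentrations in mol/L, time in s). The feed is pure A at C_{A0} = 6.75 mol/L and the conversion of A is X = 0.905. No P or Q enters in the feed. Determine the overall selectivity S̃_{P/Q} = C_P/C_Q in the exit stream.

0.245

Exit C_A = C_{A0}(1−X) = 6.75×0.0950 = 0.6412 mol/L.
Rates in a CSTR are evaluated at the outlet concentration: r_P = 0.0860×0.6412^2 = 0.03536, r_Q = 0.180×0.6412^0.5 = 0.1441.
Overall selectivity = C_P/C_Q = r_Pτ/(r_Qτ) = r_P/r_Q = 0.245.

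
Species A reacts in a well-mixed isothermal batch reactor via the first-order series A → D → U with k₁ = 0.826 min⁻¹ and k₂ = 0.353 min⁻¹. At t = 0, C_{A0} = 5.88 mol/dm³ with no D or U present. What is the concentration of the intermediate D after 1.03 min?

The intermediate concentration in a first-order A→B→C sequence is C_D = k₁C_{A0}(e^(−k₁t) − e^(−k₂t))/(k₂−k₁).
e^(−k₁t) = e^(−0.826×1.03) = e^(−0.8508) = 0.4271; e^(−k₂t) = e^(−0.3636) = 0.6952.
C_D = 0.826×5.88/(0.353−0.826) × (0.4271−0.6952) = (-10.27)×(-0.2681) = 2.753 mol/dm³.

2.75 mol/dm³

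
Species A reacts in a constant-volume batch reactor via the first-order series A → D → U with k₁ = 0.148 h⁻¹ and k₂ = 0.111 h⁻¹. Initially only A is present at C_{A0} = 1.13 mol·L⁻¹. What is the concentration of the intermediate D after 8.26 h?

0.476 mol·L⁻¹

For first-order series with pure A initially, C_D(t) = k₁C_{A0}/(k₂−k₁)·(e^(−k₁t) − e^(−k₂t)).
e^(−k₁t) = e^(−0.148×8.26) = e^(−1.222) = 0.2945; e^(−k₂t) = e^(−0.9169) = 0.3998.
C_D = 0.148×1.13/(0.111−0.148) × (0.2945−0.3998) = (-4.520)×(-0.1053) = 0.4758 mol·L⁻¹.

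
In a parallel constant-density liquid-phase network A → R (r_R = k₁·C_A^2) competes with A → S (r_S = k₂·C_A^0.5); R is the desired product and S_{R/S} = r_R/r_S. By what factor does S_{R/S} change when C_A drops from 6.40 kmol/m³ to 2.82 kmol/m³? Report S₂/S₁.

S_{R/S} = (k₁/k₂)·C_A^1.5, so S₂/S₁ = (C_{A,2}/C_{A,1})^1.5.
= (2.82/6.40)^1.5 = (0.4406)^1.5 = 0.292.
Selectivity toward R falls as C_A falls — high-concentration operation is favoured.

0.292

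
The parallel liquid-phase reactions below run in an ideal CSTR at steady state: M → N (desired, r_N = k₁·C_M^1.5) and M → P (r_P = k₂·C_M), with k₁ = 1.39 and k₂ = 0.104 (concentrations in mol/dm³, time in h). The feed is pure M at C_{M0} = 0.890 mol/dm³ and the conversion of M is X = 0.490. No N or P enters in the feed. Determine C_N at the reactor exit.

Exit C_M = C_{M0}(1−X) = 0.890×0.510 = 0.4539 mol/dm³.
A CSTR operates uniformly at the exit composition, giving r_N = 0.4251 and r_P = 0.04721 (each k·C_M^n at C_M = 0.4539).
Fraction of consumed M going to N: r_N/(r_N+r_P) = 0.9000.
C_N = 0.9000·C_{M0}·X = 0.9000×0.890×0.490 = 0.393 mol/dm³.

0.393 mol/dm³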